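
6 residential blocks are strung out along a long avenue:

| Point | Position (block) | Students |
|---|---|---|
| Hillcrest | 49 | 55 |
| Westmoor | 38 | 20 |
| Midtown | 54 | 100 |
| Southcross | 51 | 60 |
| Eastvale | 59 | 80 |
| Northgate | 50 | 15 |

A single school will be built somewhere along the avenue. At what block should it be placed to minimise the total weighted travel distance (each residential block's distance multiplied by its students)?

x = 54

For a sum of weighted absolute distances on a line, the optimum is the weighted median (not the mean). Total weight W = 330; half-weight = 165.
Sort by position and accumulate weight:
  block 38 (Westmoor, w=20) → cum 20
  block 49 (Hillcrest, w=55) → cum 75
  block 50 (Northgate, w=15) → cum 90
  block 51 (Southcross, w=60) → cum 150
  block 54 (Midtown, w=100) → cum 250  ≥ 165 → median here
  block 59 (Eastvale, w=80) → cum 330
Optimal location: block 54.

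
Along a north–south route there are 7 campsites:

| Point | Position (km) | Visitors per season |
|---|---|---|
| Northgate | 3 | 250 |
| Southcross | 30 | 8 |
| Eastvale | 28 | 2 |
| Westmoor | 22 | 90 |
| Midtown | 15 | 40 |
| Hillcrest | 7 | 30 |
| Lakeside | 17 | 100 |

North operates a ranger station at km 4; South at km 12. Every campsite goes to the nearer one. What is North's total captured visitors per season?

280

The indifferent point is the midpoint (4+12)/2 = 8; campsites left of it (closer to North at 4) go to North, those right go to South.
  Northgate at 3 (w=250) → North
  Hillcrest at 7 (w=30) → North
  Midtown at 15 (w=40) → South
  Lakeside at 17 (w=100) → South
  Westmoor at 22 (w=90) → South
  Eastvale at 28 (w=2) → South
  Southcross at 30 (w=8) → South
North captures 280; South captures 240.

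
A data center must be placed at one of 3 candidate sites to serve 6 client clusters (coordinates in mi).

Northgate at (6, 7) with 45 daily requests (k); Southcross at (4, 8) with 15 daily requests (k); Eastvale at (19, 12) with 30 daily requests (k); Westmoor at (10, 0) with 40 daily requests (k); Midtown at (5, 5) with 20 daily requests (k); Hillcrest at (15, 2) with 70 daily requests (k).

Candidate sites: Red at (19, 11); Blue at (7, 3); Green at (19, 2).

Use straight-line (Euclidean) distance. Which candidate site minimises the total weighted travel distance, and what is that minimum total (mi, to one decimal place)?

Total weighted distance at each candidate:
  Red (19, 11): total = 2434.1
  Blue (7, 3): total = 1513.6
  Green (19, 2): total = 2104.2
Minimum is at Blue with total 1513.6 mi.

Blue, total 1513.6 mi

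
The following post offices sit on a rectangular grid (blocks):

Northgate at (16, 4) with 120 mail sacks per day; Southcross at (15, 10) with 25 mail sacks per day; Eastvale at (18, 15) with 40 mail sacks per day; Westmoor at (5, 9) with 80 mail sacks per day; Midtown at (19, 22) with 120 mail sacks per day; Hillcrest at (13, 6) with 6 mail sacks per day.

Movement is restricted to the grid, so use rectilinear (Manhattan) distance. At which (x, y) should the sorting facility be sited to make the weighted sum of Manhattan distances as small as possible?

(16, 9)

Manhattan distance separates: Σwᵢ(|x−xᵢ|+|y−yᵢ|) = Σwᵢ|x−xᵢ| + Σwᵢ|y−yᵢ|, so x and y are optimised independently as 1-D weighted medians.
Total weight W = 391; half = 195.5.
x-coordinate, sorted with cumulative weight:
  x=5 (Westmoor, w=80) cum 80
  x=13 (Hillcrest, w=6) cum 86
  x=15 (Southcross, w=25) cum 111
  x=16 (Northgate, w=120) cum 231  ← median
  x=18 (Eastvale, w=40) cum 271
  x=19 (Midtown, w=120) cum 391
⇒ x* = 16
y-coordinate, sorted with cumulative weight:
  y=4 (Northgate, w=120) cum 120
  y=6 (Hillcrest, w=6) cum 126
  y=9 (Westmoor, w=80) cum 206  ← median
  y=10 (Southcross, w=25) cum 231
  y=15 (Eastvale, w=40) cum 271
  y=22 (Midtown, w=120) cum 391
⇒ y* = 9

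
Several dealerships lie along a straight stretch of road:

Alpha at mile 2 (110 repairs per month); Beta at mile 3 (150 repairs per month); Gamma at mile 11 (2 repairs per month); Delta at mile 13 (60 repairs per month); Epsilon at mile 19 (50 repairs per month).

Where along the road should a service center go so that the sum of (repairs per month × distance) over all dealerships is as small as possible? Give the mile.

For a sum of weighted absolute distances on a line, the optimum is the weighted median (not the mean). Total weight W = 372; half-weight = 186.
Sort by position and accumulate weight:
  mile 2 (Alpha, w=110) → cum 110
  mile 3 (Beta, w=150) → cum 260  ≥ 186 → median here
  mile 11 (Gamma, w=2) → cum 262
  mile 13 (Delta, w=60) → cum 322
  mile 19 (Epsilon, w=50) → cum 372
Optimal location: mile 3.

x = 3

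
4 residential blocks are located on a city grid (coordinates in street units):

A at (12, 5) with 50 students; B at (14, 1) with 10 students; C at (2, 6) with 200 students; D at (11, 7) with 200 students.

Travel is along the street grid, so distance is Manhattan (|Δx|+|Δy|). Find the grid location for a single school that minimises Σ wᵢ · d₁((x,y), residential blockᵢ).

Manhattan distance separates: Σwᵢ(|x−xᵢ|+|y−yᵢ|) = Σwᵢ|x−xᵢ| + Σwᵢ|y−yᵢ|, so x and y are optimised independently as 1-D weighted medians.
Total weight W = 460; half = 230.
x-coordinate, sorted with cumulative weight:
  x=2 (C, w=200) cum 200
  x=11 (D, w=200) cum 400  ← median
  x=12 (A, w=50) cum 450
  x=14 (B, w=10) cum 460
⇒ x* = 11
y-coordinate, sorted with cumulative weight:
  y=1 (B, w=10) cum 10
  y=5 (A, w=50) cum 60
  y=6 (C, w=200) cum 260  ← median
  y=7 (D, w=200) cum 460
⇒ y* = 6

(11, 6)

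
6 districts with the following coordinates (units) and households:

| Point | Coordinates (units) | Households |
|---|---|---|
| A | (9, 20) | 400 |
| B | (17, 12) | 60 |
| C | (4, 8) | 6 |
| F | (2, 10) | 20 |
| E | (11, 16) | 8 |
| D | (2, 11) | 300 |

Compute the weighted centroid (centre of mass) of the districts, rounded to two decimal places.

(6.77, 15.61)

The minimiser of Σwᵢ‖p−pᵢ‖² is the weighted centroid p* = (Σwᵢpᵢ)/(Σwᵢ).
Σwᵢ = 794.
Σwᵢxᵢ = 400·9 + 60·17 + 6·4 + 20·2 + 8·11 + 300·2 = 5372.
Σwᵢyᵢ = 400·20 + 60·12 + 6·8 + 20·10 + 8·16 + 300·11 = 12396.
x* = 5372/794 = 6.77, y* = 12396/794 = 15.61.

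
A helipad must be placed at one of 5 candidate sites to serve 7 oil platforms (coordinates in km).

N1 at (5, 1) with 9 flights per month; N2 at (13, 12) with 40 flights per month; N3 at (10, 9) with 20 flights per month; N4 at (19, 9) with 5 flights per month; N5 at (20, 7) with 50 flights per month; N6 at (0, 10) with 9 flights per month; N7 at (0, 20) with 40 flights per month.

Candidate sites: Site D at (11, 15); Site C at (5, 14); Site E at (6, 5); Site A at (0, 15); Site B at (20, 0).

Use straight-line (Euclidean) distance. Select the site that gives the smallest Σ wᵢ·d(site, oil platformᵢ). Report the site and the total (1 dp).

Total weighted distance at each candidate:
  Site D (11, 15): total = 1647.1
  Site C (5, 14): total = 1860.3
  Site E (6, 5): total = 2037.9
  Site A (0, 15): total = 2322.4
  Site B (20, 0): total = 2688.0
Minimum is at Site D with total 1647.1 km.

Site D, total 1647.1 km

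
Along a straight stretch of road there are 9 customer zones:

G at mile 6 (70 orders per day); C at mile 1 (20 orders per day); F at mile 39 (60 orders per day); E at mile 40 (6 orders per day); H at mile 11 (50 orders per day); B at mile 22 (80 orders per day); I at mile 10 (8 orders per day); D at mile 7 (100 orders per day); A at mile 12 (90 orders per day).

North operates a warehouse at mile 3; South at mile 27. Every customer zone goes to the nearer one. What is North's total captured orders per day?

The indifferent point is the midpoint (3+27)/2 = 15; customer zones left of it (closer to North at 3) go to North, those right go to South.
  C at 1 (w=20) → North
  G at 6 (w=70) → North
  D at 7 (w=100) → North
  I at 10 (w=8) → North
  H at 11 (w=50) → North
  A at 12 (w=90) → North
  B at 22 (w=80) → South
  F at 39 (w=60) → South
  E at 40 (w=6) → South
North captures 338; South captures 146.

338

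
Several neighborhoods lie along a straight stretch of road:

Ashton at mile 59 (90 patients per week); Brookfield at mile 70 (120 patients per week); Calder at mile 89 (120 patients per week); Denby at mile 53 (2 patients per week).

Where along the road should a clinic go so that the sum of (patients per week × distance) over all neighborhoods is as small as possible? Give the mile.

x = 70

For a sum of weighted absolute distances on a line, the optimum is the weighted median (not the mean). Total weight W = 332; half-weight = 166.
Sort by position and accumulate weight:
  mile 53 (Denby, w=2) → cum 2
  mile 59 (Ashton, w=90) → cum 92
  mile 70 (Brookfield, w=120) → cum 212  ≥ 166 → median here
  mile 89 (Calder, w=120) → cum 332
Optimal location: mile 70.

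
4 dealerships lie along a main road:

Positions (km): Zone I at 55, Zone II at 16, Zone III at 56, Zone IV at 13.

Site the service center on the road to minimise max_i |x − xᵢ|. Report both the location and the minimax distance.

The 1-center on a line is the midpoint of the two extreme points: leftmost at 13, rightmost at 56.
Optimal location = (13 + 56)/2 = 34.5; maximum distance = (56 − 13)/2 = 21.5.

location 34.5, max distance 21.5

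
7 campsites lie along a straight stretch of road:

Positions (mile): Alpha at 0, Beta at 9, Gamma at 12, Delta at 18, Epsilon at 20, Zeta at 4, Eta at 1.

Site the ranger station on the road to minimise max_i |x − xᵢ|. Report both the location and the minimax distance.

The 1-center on a line is the midpoint of the two extreme points: leftmost at 0, rightmost at 20.
Optimal location = (0 + 20)/2 = 10; maximum distance = (20 − 0)/2 = 10.

location 10, max distance 10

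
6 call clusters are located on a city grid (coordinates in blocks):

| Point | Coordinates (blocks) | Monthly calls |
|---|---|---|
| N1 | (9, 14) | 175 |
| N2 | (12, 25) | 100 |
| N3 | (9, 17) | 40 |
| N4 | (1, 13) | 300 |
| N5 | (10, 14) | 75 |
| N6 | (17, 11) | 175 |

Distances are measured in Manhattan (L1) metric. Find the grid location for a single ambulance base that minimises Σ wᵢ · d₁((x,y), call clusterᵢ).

(9, 13)

Manhattan distance separates: Σwᵢ(|x−xᵢ|+|y−yᵢ|) = Σwᵢ|x−xᵢ| + Σwᵢ|y−yᵢ|, so x and y are optimised independently as 1-D weighted medians.
Total weight W = 865; half = 432.5.
x-coordinate, sorted with cumulative weight:
  x=1 (N4, w=300) cum 300
  x=9 (N1, w=175) cum 475  ← median
  x=9 (N3, w=40) cum 515
  x=10 (N5, w=75) cum 590
  x=12 (N2, w=100) cum 690
  x=17 (N6, w=175) cum 865
⇒ x* = 9
y-coordinate, sorted with cumulative weight:
  y=11 (N6, w=175) cum 175
  y=13 (N4, w=300) cum 475  ← median
  y=14 (N1, w=175) cum 650
  y=14 (N5, w=75) cum 725
  y=17 (N3, w=40) cum 765
  y=25 (N2, w=100) cum 865
⇒ y* = 13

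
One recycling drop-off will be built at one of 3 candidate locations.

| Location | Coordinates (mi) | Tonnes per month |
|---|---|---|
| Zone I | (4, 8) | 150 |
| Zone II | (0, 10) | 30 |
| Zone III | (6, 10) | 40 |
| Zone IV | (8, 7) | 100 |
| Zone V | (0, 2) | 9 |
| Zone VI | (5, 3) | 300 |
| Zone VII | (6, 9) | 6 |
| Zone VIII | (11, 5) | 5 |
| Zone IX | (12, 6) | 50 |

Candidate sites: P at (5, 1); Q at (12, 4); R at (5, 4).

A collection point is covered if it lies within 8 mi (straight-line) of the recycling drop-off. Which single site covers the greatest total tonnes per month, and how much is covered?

R, covering 690

Coverage radius r = 8 mi; a point is covered iff (Δx)²+(Δy)² ≤ 8² = 64.
  P (5, 1): covers {Zone I, Zone IV, Zone V, Zone VI, Zone VIII} → 564
  Q (12, 4): covers {Zone IV, Zone VI, Zone VII, Zone VIII, Zone IX} → 461
  R (5, 4): covers {Zone I, Zone II, Zone III, Zone IV, Zone V, Zone VI, Zone VII, Zone VIII, Zone IX} → 690
Maximum coverage at R: 690 tonnes per month.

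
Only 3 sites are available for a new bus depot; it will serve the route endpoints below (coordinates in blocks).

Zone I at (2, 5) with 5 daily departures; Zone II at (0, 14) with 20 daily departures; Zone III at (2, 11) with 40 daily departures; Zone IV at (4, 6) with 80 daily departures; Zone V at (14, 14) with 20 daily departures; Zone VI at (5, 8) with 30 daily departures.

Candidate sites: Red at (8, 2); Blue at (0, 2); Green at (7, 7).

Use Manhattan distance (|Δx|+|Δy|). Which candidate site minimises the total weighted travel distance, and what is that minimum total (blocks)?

Green, total 1365 blocks

Total weighted distance at each candidate:
  Red (8, 2): total = 2315
  Blue (0, 2): total = 2195
  Green (7, 7): total = 1365
Minimum is at Green with total 1365 blocks.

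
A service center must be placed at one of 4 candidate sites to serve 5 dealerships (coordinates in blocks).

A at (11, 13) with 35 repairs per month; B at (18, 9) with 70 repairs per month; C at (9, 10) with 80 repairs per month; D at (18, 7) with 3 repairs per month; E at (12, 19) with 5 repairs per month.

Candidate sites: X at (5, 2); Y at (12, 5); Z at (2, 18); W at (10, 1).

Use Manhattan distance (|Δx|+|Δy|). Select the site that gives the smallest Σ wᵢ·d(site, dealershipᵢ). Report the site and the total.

Y, total 1749 blocks

Total weighted distance at each candidate:
  X (5, 2): total = 3129
  Y (12, 5): total = 1749
  Z (2, 18): total = 3576
  W (10, 1): total = 2517
Minimum is at Y with total 1749 blocks.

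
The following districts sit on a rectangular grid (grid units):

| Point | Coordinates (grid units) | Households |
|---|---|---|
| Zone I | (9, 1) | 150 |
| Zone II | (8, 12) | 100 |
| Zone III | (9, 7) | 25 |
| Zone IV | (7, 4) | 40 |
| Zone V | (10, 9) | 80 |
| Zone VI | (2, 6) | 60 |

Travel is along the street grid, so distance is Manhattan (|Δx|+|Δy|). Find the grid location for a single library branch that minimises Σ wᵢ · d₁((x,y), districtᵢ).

(9, 6)

Manhattan distance separates: Σwᵢ(|x−xᵢ|+|y−yᵢ|) = Σwᵢ|x−xᵢ| + Σwᵢ|y−yᵢ|, so x and y are optimised independently as 1-D weighted medians.
Total weight W = 455; half = 227.5.
x-coordinate, sorted with cumulative weight:
  x=2 (Zone VI, w=60) cum 60
  x=7 (Zone IV, w=40) cum 100
  x=8 (Zone II, w=100) cum 200
  x=9 (Zone I, w=150) cum 350  ← median
  x=9 (Zone III, w=25) cum 375
  x=10 (Zone V, w=80) cum 455
⇒ x* = 9
y-coordinate, sorted with cumulative weight:
  y=1 (Zone I, w=150) cum 150
  y=4 (Zone IV, w=40) cum 190
  y=6 (Zone VI, w=60) cum 250  ← median
  y=7 (Zone III, w=25) cum 275
  y=9 (Zone V, w=80) cum 355
  y=12 (Zone II, w=100) cum 455
⇒ y* = 6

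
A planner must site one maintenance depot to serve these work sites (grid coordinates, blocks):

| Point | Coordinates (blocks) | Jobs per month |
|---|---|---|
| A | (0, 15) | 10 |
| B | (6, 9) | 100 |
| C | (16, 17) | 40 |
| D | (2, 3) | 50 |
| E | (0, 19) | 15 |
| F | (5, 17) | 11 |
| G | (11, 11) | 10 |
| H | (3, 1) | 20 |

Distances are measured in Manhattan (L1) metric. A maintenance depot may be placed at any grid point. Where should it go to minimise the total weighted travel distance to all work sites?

(6, 9)

Manhattan distance separates: Σwᵢ(|x−xᵢ|+|y−yᵢ|) = Σwᵢ|x−xᵢ| + Σwᵢ|y−yᵢ|, so x and y are optimised independently as 1-D weighted medians.
Total weight W = 256; half = 128.
x-coordinate, sorted with cumulative weight:
  x=0 (A, w=10) cum 10
  x=0 (E, w=15) cum 25
  x=2 (D, w=50) cum 75
  x=3 (H, w=20) cum 95
  x=5 (F, w=11) cum 106
  x=6 (B, w=100) cum 206  ← median
  x=11 (G, w=10) cum 216
  x=16 (C, w=40) cum 256
⇒ x* = 6
y-coordinate, sorted with cumulative weight:
  y=1 (H, w=20) cum 20
  y=3 (D, w=50) cum 70
  y=9 (B, w=100) cum 170  ← median
  y=11 (G, w=10) cum 180
  y=15 (A, w=10) cum 190
  y=17 (C, w=40) cum 230
  y=17 (F, w=11) cum 241
  y=19 (E, w=15) cum 256
⇒ y* = 9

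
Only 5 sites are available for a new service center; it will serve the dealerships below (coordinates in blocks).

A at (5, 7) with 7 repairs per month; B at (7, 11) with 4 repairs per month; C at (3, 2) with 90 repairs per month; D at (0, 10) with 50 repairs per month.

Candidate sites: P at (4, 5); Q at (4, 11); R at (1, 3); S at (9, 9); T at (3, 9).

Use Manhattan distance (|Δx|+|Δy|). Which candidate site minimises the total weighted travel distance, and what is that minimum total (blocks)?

R, total 782 blocks

Total weighted distance at each candidate:
  P (4, 5): total = 867
  Q (4, 11): total = 1197
  R (1, 3): total = 782
  S (9, 9): total = 1728
  T (3, 9): total = 882
Minimum is at R with total 782 blocks.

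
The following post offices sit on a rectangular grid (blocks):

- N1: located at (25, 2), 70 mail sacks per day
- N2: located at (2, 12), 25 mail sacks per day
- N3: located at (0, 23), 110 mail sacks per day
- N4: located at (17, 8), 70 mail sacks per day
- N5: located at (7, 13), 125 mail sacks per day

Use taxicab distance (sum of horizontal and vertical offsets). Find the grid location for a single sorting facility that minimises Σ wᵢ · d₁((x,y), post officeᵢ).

Manhattan distance separates: Σwᵢ(|x−xᵢ|+|y−yᵢ|) = Σwᵢ|x−xᵢ| + Σwᵢ|y−yᵢ|, so x and y are optimised independently as 1-D weighted medians.
Total weight W = 400; half = 200.
x-coordinate, sorted with cumulative weight:
  x=0 (N3, w=110) cum 110
  x=2 (N2, w=25) cum 135
  x=7 (N5, w=125) cum 260  ← median
  x=17 (N4, w=70) cum 330
  x=25 (N1, w=70) cum 400
⇒ x* = 7
y-coordinate, sorted with cumulative weight:
  y=2 (N1, w=70) cum 70
  y=8 (N4, w=70) cum 140
  y=12 (N2, w=25) cum 165
  y=13 (N5, w=125) cum 290  ← median
  y=23 (N3, w=110) cum 400
⇒ y* = 13

(7, 13)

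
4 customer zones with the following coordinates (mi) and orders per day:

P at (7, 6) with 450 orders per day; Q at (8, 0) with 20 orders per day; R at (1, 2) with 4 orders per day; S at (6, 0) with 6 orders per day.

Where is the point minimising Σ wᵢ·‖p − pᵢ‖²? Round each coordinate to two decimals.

(6.98, 5.64)

The minimiser of Σwᵢ‖p−pᵢ‖² is the weighted centroid p* = (Σwᵢpᵢ)/(Σwᵢ).
Σwᵢ = 480.
Σwᵢxᵢ = 450·7 + 20·8 + 4·1 + 6·6 = 3350.
Σwᵢyᵢ = 450·6 + 20·0 + 4·2 + 6·0 = 2708.
x* = 3350/480 = 6.98, y* = 2708/480 = 5.64.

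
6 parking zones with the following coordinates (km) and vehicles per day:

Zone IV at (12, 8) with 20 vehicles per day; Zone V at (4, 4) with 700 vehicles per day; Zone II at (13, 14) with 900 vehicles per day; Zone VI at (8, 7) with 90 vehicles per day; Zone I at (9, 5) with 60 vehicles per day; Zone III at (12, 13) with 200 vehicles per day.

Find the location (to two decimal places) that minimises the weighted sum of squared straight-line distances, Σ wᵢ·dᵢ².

The minimiser of Σwᵢ‖p−pᵢ‖² is the weighted centroid p* = (Σwᵢpᵢ)/(Σwᵢ).
Σwᵢ = 1970.
Σwᵢxᵢ = 20·12 + 700·4 + 900·13 + 90·8 + 60·9 + 200·12 = 18400.
Σwᵢyᵢ = 20·8 + 700·4 + 900·14 + 90·7 + 60·5 + 200·13 = 19090.
x* = 18400/1970 = 9.34, y* = 19090/1970 = 9.69.

(9.34, 9.69)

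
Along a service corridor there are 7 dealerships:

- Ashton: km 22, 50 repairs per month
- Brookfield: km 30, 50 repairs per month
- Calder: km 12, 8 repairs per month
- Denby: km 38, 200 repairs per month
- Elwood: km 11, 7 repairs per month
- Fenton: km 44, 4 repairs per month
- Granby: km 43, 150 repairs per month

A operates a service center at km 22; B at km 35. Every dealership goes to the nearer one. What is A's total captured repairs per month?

65

The indifferent point is the midpoint (22+35)/2 = 28.5; dealerships left of it (closer to A at 22) go to A, those right go to B.
  Elwood at 11 (w=7) → A
  Calder at 12 (w=8) → A
  Ashton at 22 (w=50) → A
  Brookfield at 30 (w=50) → B
  Denby at 38 (w=200) → B
  Granby at 43 (w=150) → B
  Fenton at 44 (w=4) → B
A captures 65; B captures 404.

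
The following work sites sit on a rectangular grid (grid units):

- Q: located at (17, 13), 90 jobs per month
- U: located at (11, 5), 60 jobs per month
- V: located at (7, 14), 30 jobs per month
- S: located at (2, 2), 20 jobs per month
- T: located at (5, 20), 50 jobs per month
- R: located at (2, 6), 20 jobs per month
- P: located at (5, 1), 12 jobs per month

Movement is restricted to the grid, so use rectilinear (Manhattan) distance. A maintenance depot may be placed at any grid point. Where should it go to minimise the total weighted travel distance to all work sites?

(11, 13)

Manhattan distance separates: Σwᵢ(|x−xᵢ|+|y−yᵢ|) = Σwᵢ|x−xᵢ| + Σwᵢ|y−yᵢ|, so x and y are optimised independently as 1-D weighted medians.
Total weight W = 282; half = 141.
x-coordinate, sorted with cumulative weight:
  x=2 (S, w=20) cum 20
  x=2 (R, w=20) cum 40
  x=5 (T, w=50) cum 90
  x=5 (P, w=12) cum 102
  x=7 (V, w=30) cum 132
  x=11 (U, w=60) cum 192  ← median
  x=17 (Q, w=90) cum 282
⇒ x* = 11
y-coordinate, sorted with cumulative weight:
  y=1 (P, w=12) cum 12
  y=2 (S, w=20) cum 32
  y=5 (U, w=60) cum 92
  y=6 (R, w=20) cum 112
  y=13 (Q, w=90) cum 202  ← median
  y=14 (V, w=30) cum 232
  y=20 (T, w=50) cum 282
⇒ y* = 13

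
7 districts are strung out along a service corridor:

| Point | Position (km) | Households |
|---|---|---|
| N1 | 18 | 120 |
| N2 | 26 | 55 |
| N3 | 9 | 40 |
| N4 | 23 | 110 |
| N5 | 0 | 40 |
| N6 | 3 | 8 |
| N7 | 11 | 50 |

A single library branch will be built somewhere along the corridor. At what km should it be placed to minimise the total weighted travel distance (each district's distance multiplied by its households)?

For a sum of weighted absolute distances on a line, the optimum is the weighted median (not the mean). Total weight W = 423; half-weight = 211.5.
Sort by position and accumulate weight:
  km 0 (N5, w=40) → cum 40
  km 3 (N6, w=8) → cum 48
  km 9 (N3, w=40) → cum 88
  km 11 (N7, w=50) → cum 138
  km 18 (N1, w=120) → cum 258  ≥ 211.5 → median here
  km 23 (N4, w=110) → cum 368
  km 26 (N2, w=55) → cum 423
Optimal location: km 18.

x = 18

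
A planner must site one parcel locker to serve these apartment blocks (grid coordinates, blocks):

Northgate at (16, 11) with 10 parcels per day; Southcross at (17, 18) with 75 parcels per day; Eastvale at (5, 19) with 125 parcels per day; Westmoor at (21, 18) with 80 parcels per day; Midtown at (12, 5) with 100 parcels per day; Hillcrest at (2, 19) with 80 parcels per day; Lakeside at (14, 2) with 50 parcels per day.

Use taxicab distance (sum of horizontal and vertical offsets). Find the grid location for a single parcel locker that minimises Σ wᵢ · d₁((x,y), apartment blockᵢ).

Manhattan distance separates: Σwᵢ(|x−xᵢ|+|y−yᵢ|) = Σwᵢ|x−xᵢ| + Σwᵢ|y−yᵢ|, so x and y are optimised independently as 1-D weighted medians.
Total weight W = 520; half = 260.
x-coordinate, sorted with cumulative weight:
  x=2 (Hillcrest, w=80) cum 80
  x=5 (Eastvale, w=125) cum 205
  x=12 (Midtown, w=100) cum 305  ← median
  x=14 (Lakeside, w=50) cum 355
  x=16 (Northgate, w=10) cum 365
  x=17 (Southcross, w=75) cum 440
  x=21 (Westmoor, w=80) cum 520
⇒ x* = 12
y-coordinate, sorted with cumulative weight:
  y=2 (Lakeside, w=50) cum 50
  y=5 (Midtown, w=100) cum 150
  y=11 (Northgate, w=10) cum 160
  y=18 (Southcross, w=75) cum 235
  y=18 (Westmoor, w=80) cum 315  ← median
  y=19 (Eastvale, w=125) cum 440
  y=19 (Hillcrest, w=80) cum 520
⇒ y* = 18

(12, 18)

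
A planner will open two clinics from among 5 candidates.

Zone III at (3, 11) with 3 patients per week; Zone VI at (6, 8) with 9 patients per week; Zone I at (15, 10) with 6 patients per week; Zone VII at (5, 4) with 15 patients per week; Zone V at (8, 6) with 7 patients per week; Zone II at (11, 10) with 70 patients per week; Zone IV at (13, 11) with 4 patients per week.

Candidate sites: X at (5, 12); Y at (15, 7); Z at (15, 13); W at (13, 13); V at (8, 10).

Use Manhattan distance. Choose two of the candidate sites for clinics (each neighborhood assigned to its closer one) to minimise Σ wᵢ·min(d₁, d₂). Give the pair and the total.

Evaluate every pair (each demand assigned to the nearer of the two):
  {Z, V}: total = 461
  {W, V}: total = 465
  {X, V}: total = 469
  {Y, V}: total = 469
  {X, W}: total = 625
  {Y, W}: total = 753
  {X, Z}: total = 761
  {X, Y}: total = 762
  {Z, W}: total = 859
  {Y, Z}: total = 907
Best pair: {Z, V} with total 461.

{Z, V}, total 461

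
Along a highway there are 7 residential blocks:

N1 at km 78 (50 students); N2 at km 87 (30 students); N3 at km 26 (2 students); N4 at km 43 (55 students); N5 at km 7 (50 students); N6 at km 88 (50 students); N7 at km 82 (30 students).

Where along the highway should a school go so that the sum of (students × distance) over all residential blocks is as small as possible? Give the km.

x = 78

For a sum of weighted absolute distances on a line, the optimum is the weighted median (not the mean). Total weight W = 267; half-weight = 133.5.
Sort by position and accumulate weight:
  km 7 (N5, w=50) → cum 50
  km 26 (N3, w=2) → cum 52
  km 43 (N4, w=55) → cum 107
  km 78 (N1, w=50) → cum 157  ≥ 133.5 → median here
  km 82 (N7, w=30) → cum 187
  km 87 (N2, w=30) → cum 217
  km 88 (N6, w=50) → cum 267
Optimal location: km 78.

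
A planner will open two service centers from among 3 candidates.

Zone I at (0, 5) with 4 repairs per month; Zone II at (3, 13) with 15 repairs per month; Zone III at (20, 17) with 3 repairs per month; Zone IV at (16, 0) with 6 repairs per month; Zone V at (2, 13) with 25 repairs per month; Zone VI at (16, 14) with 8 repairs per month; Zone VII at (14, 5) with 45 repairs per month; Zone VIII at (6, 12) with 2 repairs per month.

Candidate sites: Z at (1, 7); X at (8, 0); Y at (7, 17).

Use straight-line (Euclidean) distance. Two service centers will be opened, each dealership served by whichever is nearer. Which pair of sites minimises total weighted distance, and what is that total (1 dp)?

{X, Y}, total 807.2

Evaluate every pair (each demand assigned to the nearer of the two):
  {X, Y}: total = 807.2
  {Z, X}: total = 860.9
  {Z, Y}: total = 1062.2
Best pair: {X, Y} with total 807.2.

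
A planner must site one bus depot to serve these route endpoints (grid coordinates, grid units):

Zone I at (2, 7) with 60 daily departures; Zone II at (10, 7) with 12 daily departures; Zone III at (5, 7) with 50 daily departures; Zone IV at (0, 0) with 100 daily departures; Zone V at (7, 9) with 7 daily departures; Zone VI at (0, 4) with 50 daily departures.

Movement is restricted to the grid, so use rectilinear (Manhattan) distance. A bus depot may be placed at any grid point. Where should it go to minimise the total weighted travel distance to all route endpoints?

Manhattan distance separates: Σwᵢ(|x−xᵢ|+|y−yᵢ|) = Σwᵢ|x−xᵢ| + Σwᵢ|y−yᵢ|, so x and y are optimised independently as 1-D weighted medians.
Total weight W = 279; half = 139.5.
x-coordinate, sorted with cumulative weight:
  x=0 (Zone IV, w=100) cum 100
  x=0 (Zone VI, w=50) cum 150  ← median
  x=2 (Zone I, w=60) cum 210
  x=5 (Zone III, w=50) cum 260
  x=7 (Zone V, w=7) cum 267
  x=10 (Zone II, w=12) cum 279
⇒ x* = 0
y-coordinate, sorted with cumulative weight:
  y=0 (Zone IV, w=100) cum 100
  y=4 (Zone VI, w=50) cum 150  ← median
  y=7 (Zone I, w=60) cum 210
  y=7 (Zone II, w=12) cum 222
  y=7 (Zone III, w=50) cum 272
  y=9 (Zone V, w=7) cum 279
⇒ y* = 4

(0, 4)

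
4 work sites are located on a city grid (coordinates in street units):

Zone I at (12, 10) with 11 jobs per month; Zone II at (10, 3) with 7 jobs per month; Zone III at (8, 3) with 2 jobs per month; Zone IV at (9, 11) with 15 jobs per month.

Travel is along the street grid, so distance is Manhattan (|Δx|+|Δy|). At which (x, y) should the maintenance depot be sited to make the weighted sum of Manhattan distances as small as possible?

Manhattan distance separates: Σwᵢ(|x−xᵢ|+|y−yᵢ|) = Σwᵢ|x−xᵢ| + Σwᵢ|y−yᵢ|, so x and y are optimised independently as 1-D weighted medians.
Total weight W = 35; half = 17.5.
x-coordinate, sorted with cumulative weight:
  x=8 (Zone III, w=2) cum 2
  x=9 (Zone IV, w=15) cum 17
  x=10 (Zone II, w=7) cum 24  ← median
  x=12 (Zone I, w=11) cum 35
⇒ x* = 10
y-coordinate, sorted with cumulative weight:
  y=3 (Zone II, w=7) cum 7
  y=3 (Zone III, w=2) cum 9
  y=10 (Zone I, w=11) cum 20  ← median
  y=11 (Zone IV, w=15) cum 35
⇒ y* = 10

(10, 10)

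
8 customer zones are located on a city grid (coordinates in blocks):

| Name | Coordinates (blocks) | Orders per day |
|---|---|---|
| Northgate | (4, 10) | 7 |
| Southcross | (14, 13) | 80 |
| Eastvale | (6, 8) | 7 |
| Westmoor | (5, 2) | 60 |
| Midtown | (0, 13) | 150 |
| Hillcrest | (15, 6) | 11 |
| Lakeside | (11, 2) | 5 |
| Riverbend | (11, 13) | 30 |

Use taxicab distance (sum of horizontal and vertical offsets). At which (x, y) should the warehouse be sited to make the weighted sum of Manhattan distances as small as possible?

Manhattan distance separates: Σwᵢ(|x−xᵢ|+|y−yᵢ|) = Σwᵢ|x−xᵢ| + Σwᵢ|y−yᵢ|, so x and y are optimised independently as 1-D weighted medians.
Total weight W = 350; half = 175.
x-coordinate, sorted with cumulative weight:
  x=0 (Midtown, w=150) cum 150
  x=4 (Northgate, w=7) cum 157
  x=5 (Westmoor, w=60) cum 217  ← median
  x=6 (Eastvale, w=7) cum 224
  x=11 (Lakeside, w=5) cum 229
  x=11 (Riverbend, w=30) cum 259
  x=14 (Southcross, w=80) cum 339
  x=15 (Hillcrest, w=11) cum 350
⇒ x* = 5
y-coordinate, sorted with cumulative weight:
  y=2 (Westmoor, w=60) cum 60
  y=2 (Lakeside, w=5) cum 65
  y=6 (Hillcrest, w=11) cum 76
  y=8 (Eastvale, w=7) cum 83
  y=10 (Northgate, w=7) cum 90
  y=13 (Southcross, w=80) cum 170
  y=13 (Midtown, w=150) cum 320  ← median
  y=13 (Riverbend, w=30) cum 350
⇒ y* = 13

(5, 13)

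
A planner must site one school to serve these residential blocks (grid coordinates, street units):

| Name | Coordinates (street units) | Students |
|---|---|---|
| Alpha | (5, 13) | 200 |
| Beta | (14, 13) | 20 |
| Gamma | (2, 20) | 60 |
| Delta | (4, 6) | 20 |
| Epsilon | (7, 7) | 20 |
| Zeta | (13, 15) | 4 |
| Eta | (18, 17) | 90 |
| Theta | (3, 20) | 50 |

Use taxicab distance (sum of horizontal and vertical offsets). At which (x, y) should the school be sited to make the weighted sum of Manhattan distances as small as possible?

(5, 13)

Manhattan distance separates: Σwᵢ(|x−xᵢ|+|y−yᵢ|) = Σwᵢ|x−xᵢ| + Σwᵢ|y−yᵢ|, so x and y are optimised independently as 1-D weighted medians.
Total weight W = 464; half = 232.
x-coordinate, sorted with cumulative weight:
  x=2 (Gamma, w=60) cum 60
  x=3 (Theta, w=50) cum 110
  x=4 (Delta, w=20) cum 130
  x=5 (Alpha, w=200) cum 330  ← median
  x=7 (Epsilon, w=20) cum 350
  x=13 (Zeta, w=4) cum 354
  x=14 (Beta, w=20) cum 374
  x=18 (Eta, w=90) cum 464
⇒ x* = 5
y-coordinate, sorted with cumulative weight:
  y=6 (Delta, w=20) cum 20
  y=7 (Epsilon, w=20) cum 40
  y=13 (Alpha, w=200) cum 240  ← median
  y=13 (Beta, w=20) cum 260
  y=15 (Zeta, w=4) cum 264
  y=17 (Eta, w=90) cum 354
  y=20 (Gamma, w=60) cum 414
  y=20 (Theta, w=50) cum 464
⇒ y* = 13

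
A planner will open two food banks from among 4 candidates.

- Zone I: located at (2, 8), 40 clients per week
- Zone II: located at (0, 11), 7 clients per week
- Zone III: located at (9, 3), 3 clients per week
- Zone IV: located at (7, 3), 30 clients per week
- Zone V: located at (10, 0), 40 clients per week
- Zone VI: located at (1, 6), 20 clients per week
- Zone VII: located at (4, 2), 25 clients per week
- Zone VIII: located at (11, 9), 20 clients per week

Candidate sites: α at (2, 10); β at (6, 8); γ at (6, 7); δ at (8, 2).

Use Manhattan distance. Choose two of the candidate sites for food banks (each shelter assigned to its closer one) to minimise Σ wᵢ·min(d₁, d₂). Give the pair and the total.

Evaluate every pair (each demand assigned to the nearer of the two):
  {α, δ}: total = 727
  {β, δ}: total = 809
  {γ, δ}: total = 856
  {α, γ}: total = 1127
  {α, β}: total = 1205
  {β, γ}: total = 1249
Best pair: {α, δ} with total 727.

{α, δ}, total 727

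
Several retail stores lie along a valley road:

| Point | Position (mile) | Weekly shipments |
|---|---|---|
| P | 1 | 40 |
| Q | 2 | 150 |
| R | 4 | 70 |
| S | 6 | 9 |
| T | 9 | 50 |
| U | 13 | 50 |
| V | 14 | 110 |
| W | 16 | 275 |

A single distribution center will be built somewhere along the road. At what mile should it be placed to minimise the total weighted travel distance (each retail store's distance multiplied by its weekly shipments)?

For a sum of weighted absolute distances on a line, the optimum is the weighted median (not the mean). Total weight W = 754; half-weight = 377.
Sort by position and accumulate weight:
  mile 1 (P, w=40) → cum 40
  mile 2 (Q, w=150) → cum 190
  mile 4 (R, w=70) → cum 260
  mile 6 (S, w=9) → cum 269
  mile 9 (T, w=50) → cum 319
  mile 13 (U, w=50) → cum 369
  mile 14 (V, w=110) → cum 479  ≥ 377 → median here
  mile 16 (W, w=275) → cum 754
Optimal location: mile 14.

x = 14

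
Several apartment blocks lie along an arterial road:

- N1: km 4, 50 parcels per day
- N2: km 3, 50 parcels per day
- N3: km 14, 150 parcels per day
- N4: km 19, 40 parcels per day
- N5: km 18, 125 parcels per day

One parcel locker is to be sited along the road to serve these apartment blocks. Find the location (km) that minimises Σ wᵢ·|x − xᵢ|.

For a sum of weighted absolute distances on a line, the optimum is the weighted median (not the mean). Total weight W = 415; half-weight = 207.5.
Sort by position and accumulate weight:
  km 3 (N2, w=50) → cum 50
  km 4 (N1, w=50) → cum 100
  km 14 (N3, w=150) → cum 250  ≥ 207.5 → median here
  km 18 (N5, w=125) → cum 375
  km 19 (N4, w=40) → cum 415
Optimal location: km 14.

x = 14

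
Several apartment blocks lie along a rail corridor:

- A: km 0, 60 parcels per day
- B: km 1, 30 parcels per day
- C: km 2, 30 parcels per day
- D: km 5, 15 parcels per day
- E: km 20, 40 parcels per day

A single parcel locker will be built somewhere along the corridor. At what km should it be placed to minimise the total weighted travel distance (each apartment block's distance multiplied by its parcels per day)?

For a sum of weighted absolute distances on a line, the optimum is the weighted median (not the mean). Total weight W = 175; half-weight = 87.5.
Sort by position and accumulate weight:
  km 0 (A, w=60) → cum 60
  km 1 (B, w=30) → cum 90  ≥ 87.5 → median here
  km 2 (C, w=30) → cum 120
  km 5 (D, w=15) → cum 135
  km 20 (E, w=40) → cum 175
Optimal location: km 1.

x = 1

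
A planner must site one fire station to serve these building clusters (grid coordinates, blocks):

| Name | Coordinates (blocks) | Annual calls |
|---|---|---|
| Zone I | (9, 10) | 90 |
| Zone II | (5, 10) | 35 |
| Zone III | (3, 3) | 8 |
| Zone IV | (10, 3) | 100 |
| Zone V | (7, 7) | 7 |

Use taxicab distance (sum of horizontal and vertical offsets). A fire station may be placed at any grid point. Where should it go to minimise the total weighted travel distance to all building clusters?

(9, 10)

Manhattan distance separates: Σwᵢ(|x−xᵢ|+|y−yᵢ|) = Σwᵢ|x−xᵢ| + Σwᵢ|y−yᵢ|, so x and y are optimised independently as 1-D weighted medians.
Total weight W = 240; half = 120.
x-coordinate, sorted with cumulative weight:
  x=3 (Zone III, w=8) cum 8
  x=5 (Zone II, w=35) cum 43
  x=7 (Zone V, w=7) cum 50
  x=9 (Zone I, w=90) cum 140  ← median
  x=10 (Zone IV, w=100) cum 240
⇒ x* = 9
y-coordinate, sorted with cumulative weight:
  y=3 (Zone III, w=8) cum 8
  y=3 (Zone IV, w=100) cum 108
  y=7 (Zone V, w=7) cum 115
  y=10 (Zone I, w=90) cum 205  ← median
  y=10 (Zone II, w=35) cum 240
⇒ y* = 10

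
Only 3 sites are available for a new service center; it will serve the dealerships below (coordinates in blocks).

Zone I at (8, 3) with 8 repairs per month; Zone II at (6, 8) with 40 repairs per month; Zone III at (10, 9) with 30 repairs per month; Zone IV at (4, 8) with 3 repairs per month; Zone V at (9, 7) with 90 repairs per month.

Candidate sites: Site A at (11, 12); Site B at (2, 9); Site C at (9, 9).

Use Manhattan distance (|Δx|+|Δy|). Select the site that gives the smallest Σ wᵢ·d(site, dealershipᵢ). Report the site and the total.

Site C, total 444 blocks

Total weighted distance at each candidate:
  Site A (11, 12): total = 1239
  Site B (2, 9): total = 1355
  Site C (9, 9): total = 444
Minimum is at Site C with total 444 blocks.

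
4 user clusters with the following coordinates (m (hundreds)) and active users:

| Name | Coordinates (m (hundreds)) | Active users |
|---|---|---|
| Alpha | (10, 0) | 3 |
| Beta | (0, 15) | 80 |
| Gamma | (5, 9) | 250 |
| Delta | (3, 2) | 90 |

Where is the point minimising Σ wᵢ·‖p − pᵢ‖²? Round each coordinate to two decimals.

(3.66, 8.58)

The minimiser of Σwᵢ‖p−pᵢ‖² is the weighted centroid p* = (Σwᵢpᵢ)/(Σwᵢ).
Σwᵢ = 423.
Σwᵢxᵢ = 3·10 + 80·0 + 250·5 + 90·3 = 1550.
Σwᵢyᵢ = 3·0 + 80·15 + 250·9 + 90·2 = 3630.
x* = 1550/423 = 3.66, y* = 3630/423 = 8.58.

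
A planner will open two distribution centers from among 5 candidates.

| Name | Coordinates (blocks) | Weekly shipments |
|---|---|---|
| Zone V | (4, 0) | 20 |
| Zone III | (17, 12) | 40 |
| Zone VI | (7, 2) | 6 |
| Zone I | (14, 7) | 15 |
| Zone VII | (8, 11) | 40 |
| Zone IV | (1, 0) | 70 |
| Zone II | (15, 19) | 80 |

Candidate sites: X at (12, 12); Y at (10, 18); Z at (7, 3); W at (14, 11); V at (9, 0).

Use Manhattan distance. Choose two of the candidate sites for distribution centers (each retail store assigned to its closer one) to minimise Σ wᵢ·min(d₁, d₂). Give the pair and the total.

{W, V}, total 1864

Evaluate every pair (each demand assigned to the nearer of the two):
  {W, V}: total = 1864
  {Z, W}: total = 1936
  {X, V}: total = 1989
  {X, Z}: total = 2061
  {Y, V}: total = 2224
  {Y, Z}: total = 2281
  {X, Y}: total = 3085
  {Y, W}: total = 3136
  {X, W}: total = 3240
  {Z, V}: total = 3871
Best pair: {W, V} with total 1864.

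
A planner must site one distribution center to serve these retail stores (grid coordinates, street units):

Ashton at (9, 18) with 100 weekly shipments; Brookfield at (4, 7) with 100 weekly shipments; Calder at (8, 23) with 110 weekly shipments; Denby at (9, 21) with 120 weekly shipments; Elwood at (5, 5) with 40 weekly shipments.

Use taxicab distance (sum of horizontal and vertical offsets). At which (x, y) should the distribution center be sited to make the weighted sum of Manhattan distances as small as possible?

Manhattan distance separates: Σwᵢ(|x−xᵢ|+|y−yᵢ|) = Σwᵢ|x−xᵢ| + Σwᵢ|y−yᵢ|, so x and y are optimised independently as 1-D weighted medians.
Total weight W = 470; half = 235.
x-coordinate, sorted with cumulative weight:
  x=4 (Brookfield, w=100) cum 100
  x=5 (Elwood, w=40) cum 140
  x=8 (Calder, w=110) cum 250  ← median
  x=9 (Ashton, w=100) cum 350
  x=9 (Denby, w=120) cum 470
⇒ x* = 8
y-coordinate, sorted with cumulative weight:
  y=5 (Elwood, w=40) cum 40
  y=7 (Brookfield, w=100) cum 140
  y=18 (Ashton, w=100) cum 240  ← median
  y=21 (Denby, w=120) cum 360
  y=23 (Calder, w=110) cum 470
⇒ y* = 18

(8, 18)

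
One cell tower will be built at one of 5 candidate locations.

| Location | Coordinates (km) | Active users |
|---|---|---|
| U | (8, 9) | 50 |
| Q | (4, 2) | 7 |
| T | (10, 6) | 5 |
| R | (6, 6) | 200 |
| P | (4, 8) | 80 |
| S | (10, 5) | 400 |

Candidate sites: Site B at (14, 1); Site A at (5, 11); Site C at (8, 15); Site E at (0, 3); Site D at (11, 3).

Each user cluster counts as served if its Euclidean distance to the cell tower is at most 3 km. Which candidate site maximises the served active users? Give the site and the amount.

Coverage radius r = 3 km; a point is covered iff (Δx)²+(Δy)² ≤ 3² = 9.
  Site B (14, 1): covers {none} → 0
  Site A (5, 11): covers {none} → 0
  Site C (8, 15): covers {none} → 0
  Site E (0, 3): covers {none} → 0
  Site D (11, 3): covers {S} → 400
Maximum coverage at Site D: 400 active users.

Site D, covering 400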